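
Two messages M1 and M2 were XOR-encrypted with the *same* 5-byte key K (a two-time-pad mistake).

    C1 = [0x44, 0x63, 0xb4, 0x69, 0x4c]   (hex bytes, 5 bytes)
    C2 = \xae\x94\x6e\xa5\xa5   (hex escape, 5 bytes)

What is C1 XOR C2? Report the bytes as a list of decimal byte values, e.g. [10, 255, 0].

[234, 247, 218, 204, 233]

C1 ⊕ C2 = (M1 ⊕ K) ⊕ (M2 ⊕ K) = M1 ⊕ M2 — the shared key cancels under XOR.
44 ⊕ ae = ea
63 ⊕ 94 = f7
b4 ⊕ 6e = da
69 ⊕ a5 = cc
4c ⊕ a5 = e9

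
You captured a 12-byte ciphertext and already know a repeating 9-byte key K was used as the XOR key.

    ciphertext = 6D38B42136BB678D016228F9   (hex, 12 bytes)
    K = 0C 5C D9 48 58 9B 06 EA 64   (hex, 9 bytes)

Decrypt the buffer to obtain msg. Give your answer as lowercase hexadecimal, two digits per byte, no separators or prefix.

61646d696e206167656e7420

The 9-byte key repeats, so the effective keystream is 0c 5c d9 48 58 9b 06 ea 64 0c 5c d9.
byte 0: 6d XOR 0c = 61
byte 1: 38 XOR 5c = 64
byte 2: b4 XOR d9 = 6d
byte 3: 21 XOR 48 = 69
byte 4: 36 XOR 58 = 6e
byte 5: bb XOR 9b = 20
byte 6: 67 XOR 06 = 61
byte 7: 8d XOR ea = 67
byte 8: 01 XOR 64 = 65
byte 9: 62 XOR 0c = 6e
byte 10: 28 XOR 5c = 74
byte 11: f9 XOR d9 = 20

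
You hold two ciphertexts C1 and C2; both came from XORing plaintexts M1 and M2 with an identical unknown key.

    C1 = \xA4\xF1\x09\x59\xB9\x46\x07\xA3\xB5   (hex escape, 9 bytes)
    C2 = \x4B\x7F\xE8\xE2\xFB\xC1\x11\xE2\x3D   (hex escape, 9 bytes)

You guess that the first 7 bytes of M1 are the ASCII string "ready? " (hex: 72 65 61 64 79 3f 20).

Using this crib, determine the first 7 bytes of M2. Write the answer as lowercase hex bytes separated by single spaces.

First, C1 ⊕ C2 = (M1 ⊕ K) ⊕ (M2 ⊕ K) = M1 ⊕ M2, so the key drops out. Then M2 = (M1 ⊕ M2) ⊕ M1 over the first 7 bytes.
byte 0: (a4 ⊕ 4b) ⊕ 72 = ef ⊕ 72 = 9d
byte 1: (f1 ⊕ 7f) ⊕ 65 = 8e ⊕ 65 = eb
byte 2: (09 ⊕ e8) ⊕ 61 = e1 ⊕ 61 = 80
byte 3: (59 ⊕ e2) ⊕ 64 = bb ⊕ 64 = df
byte 4: (b9 ⊕ fb) ⊕ 79 = 42 ⊕ 79 = 3b
byte 5: (46 ⊕ c1) ⊕ 3f = 87 ⊕ 3f = b8
byte 6: (07 ⊕ 11) ⊕ 20 = 16 ⊕ 20 = 36

9d eb 80 df 3b b8 36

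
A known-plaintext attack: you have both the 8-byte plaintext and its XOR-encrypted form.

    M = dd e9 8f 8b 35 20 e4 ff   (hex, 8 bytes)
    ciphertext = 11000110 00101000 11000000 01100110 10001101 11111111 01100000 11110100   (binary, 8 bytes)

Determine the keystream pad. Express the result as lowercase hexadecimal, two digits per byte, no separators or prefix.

Since ciphertext = M ⊕ pad, XORing both sides with M gives pad = M ⊕ ciphertext.
dd xor c6 = 1b
e9 xor 28 = c1
8f xor c0 = 4f
8b xor 66 = ed
35 xor 8d = b8
20 xor ff = df
e4 xor 60 = 84
ff xor f4 = 0b

1bc14fedb8df840b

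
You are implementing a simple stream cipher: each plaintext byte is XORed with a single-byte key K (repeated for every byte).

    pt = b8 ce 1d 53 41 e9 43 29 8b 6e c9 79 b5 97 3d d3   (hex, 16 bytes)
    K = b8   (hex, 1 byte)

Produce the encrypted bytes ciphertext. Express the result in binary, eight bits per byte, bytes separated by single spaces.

00000000 01110110 10100101 11101011 11111001 01010001 11111011 10010001 00110011 11010110 01110001 11000001 00001101 00101111 10000101 01101011

The 1-byte key repeats, so the effective keystream is b8 b8 b8 b8 b8 b8 b8 b8 b8 b8 b8 b8 b8 b8 b8 b8.
byte 0: b8 xor b8 = 00
byte 1: ce xor b8 = 76
byte 2: 1d xor b8 = a5
byte 3: 53 xor b8 = eb
byte 4: 41 xor b8 = f9
byte 5: e9 xor b8 = 51
byte 6: 43 xor b8 = fb
byte 7: 29 xor b8 = 91
byte 8: 8b xor b8 = 33
byte 9: 6e xor b8 = d6
byte 10: c9 xor b8 = 71
byte 11: 79 xor b8 = c1
byte 12: b5 xor b8 = 0d
byte 13: 97 xor b8 = 2f
byte 14: 3d xor b8 = 85
byte 15: d3 xor b8 = 6b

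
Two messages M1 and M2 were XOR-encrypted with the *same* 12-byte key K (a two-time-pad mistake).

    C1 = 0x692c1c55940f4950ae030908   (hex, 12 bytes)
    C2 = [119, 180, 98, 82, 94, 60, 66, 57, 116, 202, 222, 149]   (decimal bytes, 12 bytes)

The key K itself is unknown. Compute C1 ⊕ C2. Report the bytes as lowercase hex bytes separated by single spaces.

C1 ⊕ C2 = (M1 ⊕ K) ⊕ (M2 ⊕ K) = M1 ⊕ M2 — the shared key cancels under XOR.
69 xor 77 = 1e
2c xor b4 = 98
1c xor 62 = 7e
55 xor 52 = 07
94 xor 5e = ca
0f xor 3c = 33
49 xor 42 = 0b
50 xor 39 = 69
ae xor 74 = da
03 xor ca = c9
09 xor de = d7
08 xor 95 = 9d

1e 98 7e 07 ca 33 0b 69 da c9 d7 9d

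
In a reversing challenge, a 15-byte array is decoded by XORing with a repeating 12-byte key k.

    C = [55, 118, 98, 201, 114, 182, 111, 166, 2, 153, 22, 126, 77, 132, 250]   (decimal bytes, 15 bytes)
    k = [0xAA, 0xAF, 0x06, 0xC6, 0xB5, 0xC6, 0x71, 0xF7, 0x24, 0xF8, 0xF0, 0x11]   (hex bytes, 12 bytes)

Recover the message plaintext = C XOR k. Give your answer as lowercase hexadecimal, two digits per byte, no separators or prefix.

The 12-byte key repeats, so the effective keystream is aa af 06 c6 b5 c6 71 f7 24 f8 f0 11 aa af 06.
byte 0: 00110111 ^ 10101010 = 10011101
byte 1: 01110110 ^ 10101111 = 11011001
byte 2: 01100010 ^ 00000110 = 01100100
byte 3: 11001001 ^ 11000110 = 00001111
byte 4: 01110010 ^ 10110101 = 11000111
byte 5: 10110110 ^ 11000110 = 01110000
byte 6: 01101111 ^ 01110001 = 00011110
byte 7: 10100110 ^ 11110111 = 01010001
byte 8: 00000010 ^ 00100100 = 00100110
byte 9: 10011001 ^ 11111000 = 01100001
byte 10: 00010110 ^ 11110000 = 11100110
byte 11: 01111110 ^ 00010001 = 01101111
byte 12: 01001101 ^ 10101010 = 11100111
byte 13: 10000100 ^ 10101111 = 00101011
byte 14: 11111010 ^ 00000110 = 11111100

9dd9640fc7701e512661e66fe72bfc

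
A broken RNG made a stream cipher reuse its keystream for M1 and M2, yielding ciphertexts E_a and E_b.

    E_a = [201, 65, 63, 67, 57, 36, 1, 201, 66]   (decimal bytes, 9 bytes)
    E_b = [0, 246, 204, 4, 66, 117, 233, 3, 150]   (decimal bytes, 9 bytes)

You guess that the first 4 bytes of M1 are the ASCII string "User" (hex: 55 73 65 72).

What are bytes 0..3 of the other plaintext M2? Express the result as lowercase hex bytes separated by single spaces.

First, E_a ⊕ E_b = (M1 ⊕ K) ⊕ (M2 ⊕ K) = M1 ⊕ M2, so the key drops out. Then M2 = (M1 ⊕ M2) ⊕ M1 over the first 4 bytes.
byte 0: (c9 xor 00) xor 55 = c9 xor 55 = 9c
byte 1: (41 xor f6) xor 73 = b7 xor 73 = c4
byte 2: (3f xor cc) xor 65 = f3 xor 65 = 96
byte 3: (43 xor 04) xor 72 = 47 xor 72 = 35

9c c4 96 35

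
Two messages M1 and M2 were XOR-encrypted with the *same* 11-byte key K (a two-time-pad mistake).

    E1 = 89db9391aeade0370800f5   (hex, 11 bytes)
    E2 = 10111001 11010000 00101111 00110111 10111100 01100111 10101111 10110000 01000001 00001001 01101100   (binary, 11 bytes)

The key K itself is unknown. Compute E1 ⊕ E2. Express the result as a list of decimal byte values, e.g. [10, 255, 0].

[48, 11, 188, 166, 18, 202, 79, 135, 73, 9, 153]

E1 ⊕ E2 = (M1 ⊕ K) ⊕ (M2 ⊕ K) = M1 ⊕ M2 — the shared key cancels under XOR.
89 XOR b9 = 30
db XOR d0 = 0b
93 XOR 2f = bc
91 XOR 37 = a6
ae XOR bc = 12
ad XOR 67 = ca
e0 XOR af = 4f
37 XOR b0 = 87
08 XOR 41 = 49
00 XOR 09 = 09
f5 XOR 6c = 99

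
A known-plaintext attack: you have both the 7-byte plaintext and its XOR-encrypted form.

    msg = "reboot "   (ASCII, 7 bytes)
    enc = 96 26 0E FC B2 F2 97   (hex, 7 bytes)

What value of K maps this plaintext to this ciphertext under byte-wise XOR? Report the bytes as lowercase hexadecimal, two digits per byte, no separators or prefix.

Since enc = msg ⊕ K, XORing both sides with msg gives K = msg ⊕ enc.
byte 0: 114 xor 150 = 228
byte 1: 101 xor  38 =  67
byte 2:  98 xor  14 = 108
byte 3: 111 xor 252 = 147
byte 4: 111 xor 178 = 221
byte 5: 116 xor 242 = 134
byte 6:  32 xor 151 = 183

e4436c93dd86b7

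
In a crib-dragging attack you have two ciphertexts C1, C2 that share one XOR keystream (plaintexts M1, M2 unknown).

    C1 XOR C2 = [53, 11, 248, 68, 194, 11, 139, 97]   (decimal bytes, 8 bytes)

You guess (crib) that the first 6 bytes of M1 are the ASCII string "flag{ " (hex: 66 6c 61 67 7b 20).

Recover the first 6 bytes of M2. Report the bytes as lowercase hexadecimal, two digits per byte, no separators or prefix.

Since C1 ⊕ C2 = M1 ⊕ M2, XORing with the guessed M1 bytes yields the corresponding M2 bytes: M2 = (C1 ⊕ C2) ⊕ M1.
byte 0: 00110101 XOR 01100110 = 01010011
byte 1: 00001011 XOR 01101100 = 01100111
byte 2: 11111000 XOR 01100001 = 10011001
byte 3: 01000100 XOR 01100111 = 00100011
byte 4: 11000010 XOR 01111011 = 10111001
byte 5: 00001011 XOR 00100000 = 00101011

53679923b92b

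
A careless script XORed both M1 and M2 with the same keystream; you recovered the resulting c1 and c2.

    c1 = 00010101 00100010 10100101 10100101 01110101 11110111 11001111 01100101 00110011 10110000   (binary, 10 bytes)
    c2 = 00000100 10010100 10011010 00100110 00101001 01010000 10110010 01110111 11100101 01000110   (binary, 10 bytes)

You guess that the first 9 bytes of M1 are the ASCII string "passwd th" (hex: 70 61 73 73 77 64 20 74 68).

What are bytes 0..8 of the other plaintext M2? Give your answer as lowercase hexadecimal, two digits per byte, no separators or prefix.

61d74cf02bc35d66be

First, c1 ⊕ c2 = (M1 ⊕ K) ⊕ (M2 ⊕ K) = M1 ⊕ M2, so the key drops out. Then M2 = (M1 ⊕ M2) ⊕ M1 over the first 9 bytes.
byte 0: (15 XOR 04) XOR 70 = 11 XOR 70 = 61
byte 1: (22 XOR 94) XOR 61 = b6 XOR 61 = d7
byte 2: (a5 XOR 9a) XOR 73 = 3f XOR 73 = 4c
byte 3: (a5 XOR 26) XOR 73 = 83 XOR 73 = f0
byte 4: (75 XOR 29) XOR 77 = 5c XOR 77 = 2b
byte 5: (f7 XOR 50) XOR 64 = a7 XOR 64 = c3
byte 6: (cf XOR b2) XOR 20 = 7d XOR 20 = 5d
byte 7: (65 XOR 77) XOR 74 = 12 XOR 74 = 66
byte 8: (33 XOR e5) XOR 68 = d6 XOR 68 = be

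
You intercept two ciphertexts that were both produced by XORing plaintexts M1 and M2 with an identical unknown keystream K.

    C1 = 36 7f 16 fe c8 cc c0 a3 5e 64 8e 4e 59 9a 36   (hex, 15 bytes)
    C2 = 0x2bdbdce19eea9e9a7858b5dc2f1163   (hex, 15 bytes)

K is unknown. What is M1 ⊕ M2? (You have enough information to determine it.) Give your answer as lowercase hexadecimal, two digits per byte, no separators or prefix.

1da4ca1f56265e39263c3b92768b55

C1 ⊕ C2 = (M1 ⊕ K) ⊕ (M2 ⊕ K) = M1 ⊕ M2 — the shared key cancels under XOR.
36 ⊕ 2b = 1d
7f ⊕ db = a4
16 ⊕ dc = ca
fe ⊕ e1 = 1f
c8 ⊕ 9e = 56
cc ⊕ ea = 26
c0 ⊕ 9e = 5e
a3 ⊕ 9a = 39
5e ⊕ 78 = 26
64 ⊕ 58 = 3c
8e ⊕ b5 = 3b
4e ⊕ dc = 92
59 ⊕ 2f = 76
9a ⊕ 11 = 8b
36 ⊕ 63 = 55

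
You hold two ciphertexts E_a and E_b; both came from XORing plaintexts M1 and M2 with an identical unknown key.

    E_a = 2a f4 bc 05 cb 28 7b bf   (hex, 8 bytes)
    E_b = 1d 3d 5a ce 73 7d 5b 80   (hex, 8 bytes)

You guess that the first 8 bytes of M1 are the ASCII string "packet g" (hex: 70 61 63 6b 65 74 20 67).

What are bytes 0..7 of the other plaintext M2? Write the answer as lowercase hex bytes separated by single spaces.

47 a8 85 a0 dd 21 00 58

First, E_a ⊕ E_b = (M1 ⊕ K) ⊕ (M2 ⊕ K) = M1 ⊕ M2, so the key drops out. Then M2 = (M1 ⊕ M2) ⊕ M1 over the first 8 bytes.
byte 0: (2a ⊕ 1d) ⊕ 70 = 37 ⊕ 70 = 47
byte 1: (f4 ⊕ 3d) ⊕ 61 = c9 ⊕ 61 = a8
byte 2: (bc ⊕ 5a) ⊕ 63 = e6 ⊕ 63 = 85
byte 3: (05 ⊕ ce) ⊕ 6b = cb ⊕ 6b = a0
byte 4: (cb ⊕ 73) ⊕ 65 = b8 ⊕ 65 = dd
byte 5: (28 ⊕ 7d) ⊕ 74 = 55 ⊕ 74 = 21
byte 6: (7b ⊕ 5b) ⊕ 20 = 20 ⊕ 20 = 00
byte 7: (bf ⊕ 80) ⊕ 67 = 3f ⊕ 67 = 58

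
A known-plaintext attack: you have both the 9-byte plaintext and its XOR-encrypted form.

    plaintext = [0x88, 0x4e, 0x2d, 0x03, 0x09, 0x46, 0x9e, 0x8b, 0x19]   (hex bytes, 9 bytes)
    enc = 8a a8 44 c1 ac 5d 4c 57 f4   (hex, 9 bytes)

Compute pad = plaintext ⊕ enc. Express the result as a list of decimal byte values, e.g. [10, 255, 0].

Since enc = plaintext ⊕ pad, XORing both sides with plaintext gives pad = plaintext ⊕ enc.
88 xor 8a = 02
4e xor a8 = e6
2d xor 44 = 69
03 xor c1 = c2
09 xor ac = a5
46 xor 5d = 1b
9e xor 4c = d2
8b xor 57 = dc
19 xor f4 = ed

[2, 230, 105, 194, 165, 27, 210, 220, 237]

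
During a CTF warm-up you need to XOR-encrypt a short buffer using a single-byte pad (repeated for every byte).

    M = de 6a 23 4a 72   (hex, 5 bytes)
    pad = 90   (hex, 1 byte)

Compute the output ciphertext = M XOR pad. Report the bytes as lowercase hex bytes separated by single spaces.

4e fa b3 da e2

The 1-byte key repeats, so the effective keystream is 90 90 90 90 90.
byte 0: 11011110 ⊕ 10010000 = 01001110
byte 1: 01101010 ⊕ 10010000 = 11111010
byte 2: 00100011 ⊕ 10010000 = 10110011
byte 3: 01001010 ⊕ 10010000 = 11011010
byte 4: 01110010 ⊕ 10010000 = 11100010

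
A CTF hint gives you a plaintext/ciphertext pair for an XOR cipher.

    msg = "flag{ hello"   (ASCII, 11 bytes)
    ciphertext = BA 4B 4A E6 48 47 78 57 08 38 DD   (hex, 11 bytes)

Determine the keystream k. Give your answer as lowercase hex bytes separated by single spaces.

dc 27 2b 81 33 67 10 32 64 54 b2

Since ciphertext = msg ⊕ k, XORing both sides with msg gives k = msg ⊕ ciphertext.
66 XOR ba = dc
6c XOR 4b = 27
61 XOR 4a = 2b
67 XOR e6 = 81
7b XOR 48 = 33
20 XOR 47 = 67
68 XOR 78 = 10
65 XOR 57 = 32
6c XOR 08 = 64
6c XOR 38 = 54
6f XOR dd = b2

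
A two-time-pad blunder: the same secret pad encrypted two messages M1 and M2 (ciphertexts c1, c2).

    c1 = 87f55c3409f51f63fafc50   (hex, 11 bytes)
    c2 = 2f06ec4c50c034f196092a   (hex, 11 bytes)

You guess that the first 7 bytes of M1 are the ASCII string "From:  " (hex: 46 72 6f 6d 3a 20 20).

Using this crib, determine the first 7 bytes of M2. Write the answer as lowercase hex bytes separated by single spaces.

First, c1 ⊕ c2 = (M1 ⊕ K) ⊕ (M2 ⊕ K) = M1 ⊕ M2, so the key drops out. Then M2 = (M1 ⊕ M2) ⊕ M1 over the first 7 bytes.
byte 0: (87 ^ 2f) ^ 46 = a8 ^ 46 = ee
byte 1: (f5 ^ 06) ^ 72 = f3 ^ 72 = 81
byte 2: (5c ^ ec) ^ 6f = b0 ^ 6f = df
byte 3: (34 ^ 4c) ^ 6d = 78 ^ 6d = 15
byte 4: (09 ^ 50) ^ 3a = 59 ^ 3a = 63
byte 5: (f5 ^ c0) ^ 20 = 35 ^ 20 = 15
byte 6: (1f ^ 34) ^ 20 = 2b ^ 20 = 0b

ee 81 df 15 63 15 0b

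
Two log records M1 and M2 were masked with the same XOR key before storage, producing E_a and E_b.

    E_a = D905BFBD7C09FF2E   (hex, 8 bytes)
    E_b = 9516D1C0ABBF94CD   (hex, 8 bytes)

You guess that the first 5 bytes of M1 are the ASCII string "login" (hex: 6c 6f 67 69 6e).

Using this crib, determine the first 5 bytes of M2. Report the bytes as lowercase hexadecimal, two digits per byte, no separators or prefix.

First, E_a ⊕ E_b = (M1 ⊕ K) ⊕ (M2 ⊕ K) = M1 ⊕ M2, so the key drops out. Then M2 = (M1 ⊕ M2) ⊕ M1 over the first 5 bytes.
byte 0: (d9 ⊕ 95) ⊕ 6c = 4c ⊕ 6c = 20
byte 1: (05 ⊕ 16) ⊕ 6f = 13 ⊕ 6f = 7c
byte 2: (bf ⊕ d1) ⊕ 67 = 6e ⊕ 67 = 09
byte 3: (bd ⊕ c0) ⊕ 69 = 7d ⊕ 69 = 14
byte 4: (7c ⊕ ab) ⊕ 6e = d7 ⊕ 6e = b9

207c0914b9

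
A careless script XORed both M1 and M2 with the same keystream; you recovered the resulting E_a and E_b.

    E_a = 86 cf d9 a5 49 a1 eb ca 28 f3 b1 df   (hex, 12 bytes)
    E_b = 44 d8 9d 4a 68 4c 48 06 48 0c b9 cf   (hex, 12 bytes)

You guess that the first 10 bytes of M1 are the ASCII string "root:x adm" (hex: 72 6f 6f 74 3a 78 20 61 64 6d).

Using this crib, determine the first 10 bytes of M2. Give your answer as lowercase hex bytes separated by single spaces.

b0 78 2b 9b 1b 95 83 ad 04 92

First, E_a ⊕ E_b = (M1 ⊕ K) ⊕ (M2 ⊕ K) = M1 ⊕ M2, so the key drops out. Then M2 = (M1 ⊕ M2) ⊕ M1 over the first 10 bytes.
byte 0: (86 xor 44) xor 72 = c2 xor 72 = b0
byte 1: (cf xor d8) xor 6f = 17 xor 6f = 78
byte 2: (d9 xor 9d) xor 6f = 44 xor 6f = 2b
byte 3: (a5 xor 4a) xor 74 = ef xor 74 = 9b
byte 4: (49 xor 68) xor 3a = 21 xor 3a = 1b
byte 5: (a1 xor 4c) xor 78 = ed xor 78 = 95
byte 6: (eb xor 48) xor 20 = a3 xor 20 = 83
byte 7: (ca xor 06) xor 61 = cc xor 61 = ad
byte 8: (28 xor 48) xor 64 = 60 xor 64 = 04
byte 9: (f3 xor 0c) xor 6d = ff xor 6d = 92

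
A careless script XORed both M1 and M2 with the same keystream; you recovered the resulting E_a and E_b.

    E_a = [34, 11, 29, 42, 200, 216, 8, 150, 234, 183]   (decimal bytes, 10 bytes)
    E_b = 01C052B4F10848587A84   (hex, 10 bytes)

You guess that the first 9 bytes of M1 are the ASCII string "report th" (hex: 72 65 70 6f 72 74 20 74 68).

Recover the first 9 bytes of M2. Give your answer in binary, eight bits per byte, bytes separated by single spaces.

01010001 10101110 00111111 11110001 01001011 10100100 01100000 10111010 11111000

First, E_a ⊕ E_b = (M1 ⊕ K) ⊕ (M2 ⊕ K) = M1 ⊕ M2, so the key drops out. Then M2 = (M1 ⊕ M2) ⊕ M1 over the first 9 bytes.
byte 0: (22 ⊕ 01) ⊕ 72 = 23 ⊕ 72 = 51
byte 1: (0b ⊕ c0) ⊕ 65 = cb ⊕ 65 = ae
byte 2: (1d ⊕ 52) ⊕ 70 = 4f ⊕ 70 = 3f
byte 3: (2a ⊕ b4) ⊕ 6f = 9e ⊕ 6f = f1
byte 4: (c8 ⊕ f1) ⊕ 72 = 39 ⊕ 72 = 4b
byte 5: (d8 ⊕ 08) ⊕ 74 = d0 ⊕ 74 = a4
byte 6: (08 ⊕ 48) ⊕ 20 = 40 ⊕ 20 = 60
byte 7: (96 ⊕ 58) ⊕ 74 = ce ⊕ 74 = ba
byte 8: (ea ⊕ 7a) ⊕ 68 = 90 ⊕ 68 = f8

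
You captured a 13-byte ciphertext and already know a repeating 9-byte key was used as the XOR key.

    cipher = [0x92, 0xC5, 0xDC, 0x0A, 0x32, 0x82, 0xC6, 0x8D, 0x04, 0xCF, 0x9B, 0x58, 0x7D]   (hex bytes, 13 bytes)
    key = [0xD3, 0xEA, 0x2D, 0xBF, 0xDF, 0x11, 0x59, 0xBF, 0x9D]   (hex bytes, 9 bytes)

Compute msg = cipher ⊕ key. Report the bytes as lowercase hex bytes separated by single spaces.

The 9-byte key repeats, so the effective keystream is d3 ea 2d bf df 11 59 bf 9d d3 ea 2d bf.
byte 0: 10010010 ⊕ 11010011 = 01000001
byte 1: 11000101 ⊕ 11101010 = 00101111
byte 2: 11011100 ⊕ 00101101 = 11110001
byte 3: 00001010 ⊕ 10111111 = 10110101
byte 4: 00110010 ⊕ 11011111 = 11101101
byte 5: 10000010 ⊕ 00010001 = 10010011
byte 6: 11000110 ⊕ 01011001 = 10011111
byte 7: 10001101 ⊕ 10111111 = 00110010
byte 8: 00000100 ⊕ 10011101 = 10011001
byte 9: 11001111 ⊕ 11010011 = 00011100
byte 10: 10011011 ⊕ 11101010 = 01110001
byte 11: 01011000 ⊕ 00101101 = 01110101
byte 12: 01111101 ⊕ 10111111 = 11000010

41 2f f1 b5 ed 93 9f 32 99 1c 71 75 c2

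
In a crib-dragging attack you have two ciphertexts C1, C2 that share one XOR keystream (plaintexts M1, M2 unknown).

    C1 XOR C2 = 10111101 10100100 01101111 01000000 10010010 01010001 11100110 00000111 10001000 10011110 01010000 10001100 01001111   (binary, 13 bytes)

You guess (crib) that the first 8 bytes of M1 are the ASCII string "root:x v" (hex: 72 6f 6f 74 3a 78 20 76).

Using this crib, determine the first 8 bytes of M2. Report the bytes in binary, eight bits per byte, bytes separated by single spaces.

11001111 11001011 00000000 00110100 10101000 00101001 11000110 01110001

Since C1 ⊕ C2 = M1 ⊕ M2, XORing with the guessed M1 bytes yields the corresponding M2 bytes: M2 = (C1 ⊕ C2) ⊕ M1.
10111101 ⊕ 01110010 = 11001111
10100100 ⊕ 01101111 = 11001011
01101111 ⊕ 01101111 = 00000000
01000000 ⊕ 01110100 = 00110100
10010010 ⊕ 00111010 = 10101000
01010001 ⊕ 01111000 = 00101001
11100110 ⊕ 00100000 = 11000110
00000111 ⊕ 01110110 = 01110001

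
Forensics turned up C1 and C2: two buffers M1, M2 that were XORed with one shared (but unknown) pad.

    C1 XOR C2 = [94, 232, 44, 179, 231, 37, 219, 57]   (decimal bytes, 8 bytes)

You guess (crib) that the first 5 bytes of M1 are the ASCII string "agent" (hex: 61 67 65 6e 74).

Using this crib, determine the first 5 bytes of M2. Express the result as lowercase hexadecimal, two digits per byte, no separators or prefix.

3f8f49dd93

Since C1 ⊕ C2 = M1 ⊕ M2, XORing with the guessed M1 bytes yields the corresponding M2 bytes: M2 = (C1 ⊕ C2) ⊕ M1.
 94 XOR  97 =  63
232 XOR 103 = 143
 44 XOR 101 =  73
179 XOR 110 = 221
231 XOR 116 = 147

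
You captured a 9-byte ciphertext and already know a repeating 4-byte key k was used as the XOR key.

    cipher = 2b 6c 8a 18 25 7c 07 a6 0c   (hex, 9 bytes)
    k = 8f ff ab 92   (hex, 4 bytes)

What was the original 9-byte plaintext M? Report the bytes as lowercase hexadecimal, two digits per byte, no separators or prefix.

a493218aaa83ac3483

The 4-byte key repeats, so the effective keystream is 8f ff ab 92 8f ff ab 92 8f.
byte 0:  43 ^ 143 = 164
byte 1: 108 ^ 255 = 147
byte 2: 138 ^ 171 =  33
byte 3:  24 ^ 146 = 138
byte 4:  37 ^ 143 = 170
byte 5: 124 ^ 255 = 131
byte 6:   7 ^ 171 = 172
byte 7: 166 ^ 146 =  52
byte 8:  12 ^ 143 = 131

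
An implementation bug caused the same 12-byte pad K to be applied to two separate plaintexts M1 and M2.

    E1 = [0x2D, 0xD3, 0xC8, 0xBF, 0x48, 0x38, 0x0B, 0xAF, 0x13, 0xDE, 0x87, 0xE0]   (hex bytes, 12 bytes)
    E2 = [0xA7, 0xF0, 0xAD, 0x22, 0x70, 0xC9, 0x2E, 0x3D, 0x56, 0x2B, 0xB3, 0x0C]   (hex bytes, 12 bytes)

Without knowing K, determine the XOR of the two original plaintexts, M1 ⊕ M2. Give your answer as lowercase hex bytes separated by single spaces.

E1 ⊕ E2 = (M1 ⊕ K) ⊕ (M2 ⊕ K) = M1 ⊕ M2 — the shared key cancels under XOR.
byte 0: 2d ⊕ a7 = 8a
byte 1: d3 ⊕ f0 = 23
byte 2: c8 ⊕ ad = 65
byte 3: bf ⊕ 22 = 9d
byte 4: 48 ⊕ 70 = 38
byte 5: 38 ⊕ c9 = f1
byte 6: 0b ⊕ 2e = 25
byte 7: af ⊕ 3d = 92
byte 8: 13 ⊕ 56 = 45
byte 9: de ⊕ 2b = f5
byte 10: 87 ⊕ b3 = 34
byte 11: e0 ⊕ 0c = ec

8a 23 65 9d 38 f1 25 92 45 f5 34 ec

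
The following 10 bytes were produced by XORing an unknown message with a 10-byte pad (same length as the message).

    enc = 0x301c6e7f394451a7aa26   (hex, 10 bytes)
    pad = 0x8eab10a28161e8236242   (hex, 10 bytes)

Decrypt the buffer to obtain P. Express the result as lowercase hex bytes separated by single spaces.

be b7 7e dd b8 25 b9 84 c8 64

30 ⊕ 8e = be
1c ⊕ ab = b7
6e ⊕ 10 = 7e
7f ⊕ a2 = dd
39 ⊕ 81 = b8
44 ⊕ 61 = 25
51 ⊕ e8 = b9
a7 ⊕ 23 = 84
aa ⊕ 62 = c8
26 ⊕ 42 = 64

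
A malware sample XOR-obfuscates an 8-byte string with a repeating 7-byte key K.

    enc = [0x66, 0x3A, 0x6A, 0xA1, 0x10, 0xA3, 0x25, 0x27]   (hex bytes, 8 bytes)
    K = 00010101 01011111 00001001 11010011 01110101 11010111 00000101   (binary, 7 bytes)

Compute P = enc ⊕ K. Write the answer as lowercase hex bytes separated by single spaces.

73 65 63 72 65 74 20 32

The 7-byte key repeats, so the effective keystream is 15 5f 09 d3 75 d7 05 15.
byte 0: 66 ^ 15 = 73
byte 1: 3a ^ 5f = 65
byte 2: 6a ^ 09 = 63
byte 3: a1 ^ d3 = 72
byte 4: 10 ^ 75 = 65
byte 5: a3 ^ d7 = 74
byte 6: 25 ^ 05 = 20
byte 7: 27 ^ 15 = 32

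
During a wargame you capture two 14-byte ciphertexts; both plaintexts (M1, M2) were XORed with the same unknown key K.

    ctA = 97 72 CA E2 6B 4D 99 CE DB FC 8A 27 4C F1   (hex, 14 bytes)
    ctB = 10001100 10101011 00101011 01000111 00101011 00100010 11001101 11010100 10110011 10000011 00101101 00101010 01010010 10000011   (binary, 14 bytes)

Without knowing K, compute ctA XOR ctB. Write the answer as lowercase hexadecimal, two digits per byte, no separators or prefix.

1bd9e1a5406f541a687fa70d1e72

ctA ⊕ ctB = (M1 ⊕ K) ⊕ (M2 ⊕ K) = M1 ⊕ M2 — the shared key cancels under XOR.
byte 0: 97 ^ 8c = 1b
byte 1: 72 ^ ab = d9
byte 2: ca ^ 2b = e1
byte 3: e2 ^ 47 = a5
byte 4: 6b ^ 2b = 40
byte 5: 4d ^ 22 = 6f
byte 6: 99 ^ cd = 54
byte 7: ce ^ d4 = 1a
byte 8: db ^ b3 = 68
byte 9: fc ^ 83 = 7f
byte 10: 8a ^ 2d = a7
byte 11: 27 ^ 2a = 0d
byte 12: 4c ^ 52 = 1e
byte 13: f1 ^ 83 = 72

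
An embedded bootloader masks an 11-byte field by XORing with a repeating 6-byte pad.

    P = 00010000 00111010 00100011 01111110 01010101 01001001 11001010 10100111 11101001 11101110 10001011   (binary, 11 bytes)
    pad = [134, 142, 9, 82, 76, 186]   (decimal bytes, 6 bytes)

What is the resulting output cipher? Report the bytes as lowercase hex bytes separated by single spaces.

96 b4 2a 2c 19 f3 4c 29 e0 bc c7

The 6-byte key repeats, so the effective keystream is 86 8e 09 52 4c ba 86 8e 09 52 4c.
byte 0: 10 xor 86 = 96
byte 1: 3a xor 8e = b4
byte 2: 23 xor 09 = 2a
byte 3: 7e xor 52 = 2c
byte 4: 55 xor 4c = 19
byte 5: 49 xor ba = f3
byte 6: ca xor 86 = 4c
byte 7: a7 xor 8e = 29
byte 8: e9 xor 09 = e0
byte 9: ee xor 52 = bc
byte 10: 8b xor 4c = c7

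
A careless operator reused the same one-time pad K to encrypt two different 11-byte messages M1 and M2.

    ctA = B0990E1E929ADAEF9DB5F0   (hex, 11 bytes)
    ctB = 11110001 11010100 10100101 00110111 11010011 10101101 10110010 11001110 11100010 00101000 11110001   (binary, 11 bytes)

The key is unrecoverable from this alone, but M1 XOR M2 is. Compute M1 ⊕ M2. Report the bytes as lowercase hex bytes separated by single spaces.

41 4d ab 29 41 37 68 21 7f 9d 01

ctA ⊕ ctB = (M1 ⊕ K) ⊕ (M2 ⊕ K) = M1 ⊕ M2 — the shared key cancels under XOR.
byte 0: 10110000 xor 11110001 = 01000001
byte 1: 10011001 xor 11010100 = 01001101
byte 2: 00001110 xor 10100101 = 10101011
byte 3: 00011110 xor 00110111 = 00101001
byte 4: 10010010 xor 11010011 = 01000001
byte 5: 10011010 xor 10101101 = 00110111
byte 6: 11011010 xor 10110010 = 01101000
byte 7: 11101111 xor 11001110 = 00100001
byte 8: 10011101 xor 11100010 = 01111111
byte 9: 10110101 xor 00101000 = 10011101
byte 10: 11110000 xor 11110001 = 00000001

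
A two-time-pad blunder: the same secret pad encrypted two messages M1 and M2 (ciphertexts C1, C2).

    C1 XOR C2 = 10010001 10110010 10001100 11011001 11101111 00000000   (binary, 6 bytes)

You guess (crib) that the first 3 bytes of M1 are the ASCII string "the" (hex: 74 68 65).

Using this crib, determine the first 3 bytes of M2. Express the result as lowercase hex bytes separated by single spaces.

e5 da e9

Since C1 ⊕ C2 = M1 ⊕ M2, XORing with the guessed M1 bytes yields the corresponding M2 bytes: M2 = (C1 ⊕ C2) ⊕ M1.
byte 0: 10010001 xor 01110100 = 11100101
byte 1: 10110010 xor 01101000 = 11011010
byte 2: 10001100 xor 01100101 = 11101001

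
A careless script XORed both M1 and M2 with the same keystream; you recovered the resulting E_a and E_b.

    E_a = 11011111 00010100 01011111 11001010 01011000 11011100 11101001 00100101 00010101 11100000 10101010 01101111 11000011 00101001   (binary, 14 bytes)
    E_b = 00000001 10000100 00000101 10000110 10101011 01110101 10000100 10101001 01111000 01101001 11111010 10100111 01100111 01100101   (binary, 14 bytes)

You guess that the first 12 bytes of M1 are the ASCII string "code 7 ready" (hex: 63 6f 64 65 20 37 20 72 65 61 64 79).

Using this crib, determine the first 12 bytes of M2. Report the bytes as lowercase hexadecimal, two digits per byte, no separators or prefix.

First, E_a ⊕ E_b = (M1 ⊕ K) ⊕ (M2 ⊕ K) = M1 ⊕ M2, so the key drops out. Then M2 = (M1 ⊕ M2) ⊕ M1 over the first 12 bytes.
byte 0: (df XOR 01) XOR 63 = de XOR 63 = bd
byte 1: (14 XOR 84) XOR 6f = 90 XOR 6f = ff
byte 2: (5f XOR 05) XOR 64 = 5a XOR 64 = 3e
byte 3: (ca XOR 86) XOR 65 = 4c XOR 65 = 29
byte 4: (58 XOR ab) XOR 20 = f3 XOR 20 = d3
byte 5: (dc XOR 75) XOR 37 = a9 XOR 37 = 9e
byte 6: (e9 XOR 84) XOR 20 = 6d XOR 20 = 4d
byte 7: (25 XOR a9) XOR 72 = 8c XOR 72 = fe
byte 8: (15 XOR 78) XOR 65 = 6d XOR 65 = 08
byte 9: (e0 XOR 69) XOR 61 = 89 XOR 61 = e8
byte 10: (aa XOR fa) XOR 64 = 50 XOR 64 = 34
byte 11: (6f XOR a7) XOR 79 = c8 XOR 79 = b1

bdff3e29d39e4dfe08e834b1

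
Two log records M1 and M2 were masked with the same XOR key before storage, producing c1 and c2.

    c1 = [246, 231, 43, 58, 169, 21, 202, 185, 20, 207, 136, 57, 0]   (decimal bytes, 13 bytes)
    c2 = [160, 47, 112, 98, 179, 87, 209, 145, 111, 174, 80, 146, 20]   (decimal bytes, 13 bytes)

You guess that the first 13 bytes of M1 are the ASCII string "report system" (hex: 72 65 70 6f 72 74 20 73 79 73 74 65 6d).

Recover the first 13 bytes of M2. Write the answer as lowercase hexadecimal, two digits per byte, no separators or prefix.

First, c1 ⊕ c2 = (M1 ⊕ K) ⊕ (M2 ⊕ K) = M1 ⊕ M2, so the key drops out. Then M2 = (M1 ⊕ M2) ⊕ M1 over the first 13 bytes.
byte 0: (f6 XOR a0) XOR 72 = 56 XOR 72 = 24
byte 1: (e7 XOR 2f) XOR 65 = c8 XOR 65 = ad
byte 2: (2b XOR 70) XOR 70 = 5b XOR 70 = 2b
byte 3: (3a XOR 62) XOR 6f = 58 XOR 6f = 37
byte 4: (a9 XOR b3) XOR 72 = 1a XOR 72 = 68
byte 5: (15 XOR 57) XOR 74 = 42 XOR 74 = 36
byte 6: (ca XOR d1) XOR 20 = 1b XOR 20 = 3b
byte 7: (b9 XOR 91) XOR 73 = 28 XOR 73 = 5b
byte 8: (14 XOR 6f) XOR 79 = 7b XOR 79 = 02
byte 9: (cf XOR ae) XOR 73 = 61 XOR 73 = 12
byte 10: (88 XOR 50) XOR 74 = d8 XOR 74 = ac
byte 11: (39 XOR 92) XOR 65 = ab XOR 65 = ce
byte 12: (00 XOR 14) XOR 6d = 14 XOR 6d = 79

24ad2b3768363b5b0212acce79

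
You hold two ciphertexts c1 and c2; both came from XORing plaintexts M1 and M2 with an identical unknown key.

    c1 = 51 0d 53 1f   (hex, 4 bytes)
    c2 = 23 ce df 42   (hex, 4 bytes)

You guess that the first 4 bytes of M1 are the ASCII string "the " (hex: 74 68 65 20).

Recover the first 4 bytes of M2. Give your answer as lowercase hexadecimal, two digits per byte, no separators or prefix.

06abe97d

First, c1 ⊕ c2 = (M1 ⊕ K) ⊕ (M2 ⊕ K) = M1 ⊕ M2, so the key drops out. Then M2 = (M1 ⊕ M2) ⊕ M1 over the first 4 bytes.
byte 0: (51 ⊕ 23) ⊕ 74 = 72 ⊕ 74 = 06
byte 1: (0d ⊕ ce) ⊕ 68 = c3 ⊕ 68 = ab
byte 2: (53 ⊕ df) ⊕ 65 = 8c ⊕ 65 = e9
byte 3: (1f ⊕ 42) ⊕ 20 = 5d ⊕ 20 = 7d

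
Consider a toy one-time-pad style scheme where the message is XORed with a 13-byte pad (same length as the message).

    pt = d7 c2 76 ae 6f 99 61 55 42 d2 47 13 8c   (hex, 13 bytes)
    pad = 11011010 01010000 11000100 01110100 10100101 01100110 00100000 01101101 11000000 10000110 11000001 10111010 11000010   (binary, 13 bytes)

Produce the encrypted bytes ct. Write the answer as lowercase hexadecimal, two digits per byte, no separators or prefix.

0d92b2dacaff4138825486a94e

d7 XOR da = 0d
c2 XOR 50 = 92
76 XOR c4 = b2
ae XOR 74 = da
6f XOR a5 = ca
99 XOR 66 = ff
61 XOR 20 = 41
55 XOR 6d = 38
42 XOR c0 = 82
d2 XOR 86 = 54
47 XOR c1 = 86
13 XOR ba = a9
8c XOR c2 = 4e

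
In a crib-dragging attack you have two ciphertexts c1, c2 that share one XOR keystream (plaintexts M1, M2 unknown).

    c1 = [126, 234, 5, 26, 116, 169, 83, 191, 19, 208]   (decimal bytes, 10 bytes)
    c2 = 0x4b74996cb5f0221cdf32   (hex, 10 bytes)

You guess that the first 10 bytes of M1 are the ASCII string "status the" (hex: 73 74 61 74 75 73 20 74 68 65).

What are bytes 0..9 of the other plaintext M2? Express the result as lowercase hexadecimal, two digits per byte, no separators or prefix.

First, c1 ⊕ c2 = (M1 ⊕ K) ⊕ (M2 ⊕ K) = M1 ⊕ M2, so the key drops out. Then M2 = (M1 ⊕ M2) ⊕ M1 over the first 10 bytes.
byte 0: (7e ^ 4b) ^ 73 = 35 ^ 73 = 46
byte 1: (ea ^ 74) ^ 74 = 9e ^ 74 = ea
byte 2: (05 ^ 99) ^ 61 = 9c ^ 61 = fd
byte 3: (1a ^ 6c) ^ 74 = 76 ^ 74 = 02
byte 4: (74 ^ b5) ^ 75 = c1 ^ 75 = b4
byte 5: (a9 ^ f0) ^ 73 = 59 ^ 73 = 2a
byte 6: (53 ^ 22) ^ 20 = 71 ^ 20 = 51
byte 7: (bf ^ 1c) ^ 74 = a3 ^ 74 = d7
byte 8: (13 ^ df) ^ 68 = cc ^ 68 = a4
byte 9: (d0 ^ 32) ^ 65 = e2 ^ 65 = 87

46eafd02b42a51d7a487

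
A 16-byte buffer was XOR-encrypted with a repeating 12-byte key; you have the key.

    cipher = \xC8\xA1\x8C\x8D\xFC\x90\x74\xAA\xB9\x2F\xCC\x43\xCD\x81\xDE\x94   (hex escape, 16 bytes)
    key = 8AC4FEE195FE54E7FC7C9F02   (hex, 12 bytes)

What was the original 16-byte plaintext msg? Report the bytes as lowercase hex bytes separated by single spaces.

The 12-byte key repeats, so the effective keystream is 8a c4 fe e1 95 fe 54 e7 fc 7c 9f 02 8a c4 fe e1.
byte 0: 11001000 ^ 10001010 = 01000010
byte 1: 10100001 ^ 11000100 = 01100101
byte 2: 10001100 ^ 11111110 = 01110010
byte 3: 10001101 ^ 11100001 = 01101100
byte 4: 11111100 ^ 10010101 = 01101001
byte 5: 10010000 ^ 11111110 = 01101110
byte 6: 01110100 ^ 01010100 = 00100000
byte 7: 10101010 ^ 11100111 = 01001101
byte 8: 10111001 ^ 11111100 = 01000101
byte 9: 00101111 ^ 01111100 = 01010011
byte 10: 11001100 ^ 10011111 = 01010011
byte 11: 01000011 ^ 00000010 = 01000001
byte 12: 11001101 ^ 10001010 = 01000111
byte 13: 10000001 ^ 11000100 = 01000101
byte 14: 11011110 ^ 11111110 = 00100000
byte 15: 10010100 ^ 11100001 = 01110101

42 65 72 6c 69 6e 20 4d 45 53 53 41 47 45 20 75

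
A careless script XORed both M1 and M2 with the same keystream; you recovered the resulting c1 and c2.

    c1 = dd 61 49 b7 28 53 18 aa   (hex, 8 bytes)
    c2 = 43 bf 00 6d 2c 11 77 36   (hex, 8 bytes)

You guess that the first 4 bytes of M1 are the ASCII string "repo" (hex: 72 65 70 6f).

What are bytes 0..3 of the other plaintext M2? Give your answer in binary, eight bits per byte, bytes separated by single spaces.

First, c1 ⊕ c2 = (M1 ⊕ K) ⊕ (M2 ⊕ K) = M1 ⊕ M2, so the key drops out. Then M2 = (M1 ⊕ M2) ⊕ M1 over the first 4 bytes.
byte 0: (dd ⊕ 43) ⊕ 72 = 9e ⊕ 72 = ec
byte 1: (61 ⊕ bf) ⊕ 65 = de ⊕ 65 = bb
byte 2: (49 ⊕ 00) ⊕ 70 = 49 ⊕ 70 = 39
byte 3: (b7 ⊕ 6d) ⊕ 6f = da ⊕ 6f = b5

11101100 10111011 00111001 10110101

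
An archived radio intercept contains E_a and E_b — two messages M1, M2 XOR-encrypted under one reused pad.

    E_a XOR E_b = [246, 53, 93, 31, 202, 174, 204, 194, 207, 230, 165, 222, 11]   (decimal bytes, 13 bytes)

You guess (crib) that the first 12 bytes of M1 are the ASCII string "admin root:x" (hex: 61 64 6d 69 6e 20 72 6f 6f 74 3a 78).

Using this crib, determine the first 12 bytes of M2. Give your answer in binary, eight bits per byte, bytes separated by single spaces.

Since E_a ⊕ E_b = M1 ⊕ M2, XORing with the guessed M1 bytes yields the corresponding M2 bytes: M2 = (E_a ⊕ E_b) ⊕ M1.
byte 0: f6 XOR 61 = 97
byte 1: 35 XOR 64 = 51
byte 2: 5d XOR 6d = 30
byte 3: 1f XOR 69 = 76
byte 4: ca XOR 6e = a4
byte 5: ae XOR 20 = 8e
byte 6: cc XOR 72 = be
byte 7: c2 XOR 6f = ad
byte 8: cf XOR 6f = a0
byte 9: e6 XOR 74 = 92
byte 10: a5 XOR 3a = 9f
byte 11: de XOR 78 = a6

10010111 01010001 00110000 01110110 10100100 10001110 10111110 10101101 10100000 10010010 10011111 10100110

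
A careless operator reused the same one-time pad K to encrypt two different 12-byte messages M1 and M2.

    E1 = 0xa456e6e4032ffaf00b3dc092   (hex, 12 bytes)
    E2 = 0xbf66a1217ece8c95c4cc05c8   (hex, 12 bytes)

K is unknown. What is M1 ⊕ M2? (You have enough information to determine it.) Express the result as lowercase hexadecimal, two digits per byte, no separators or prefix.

1b3047c57de17665cff1c55a

E1 ⊕ E2 = (M1 ⊕ K) ⊕ (M2 ⊕ K) = M1 ⊕ M2 — the shared key cancels under XOR.
byte 0: a4 ^ bf = 1b
byte 1: 56 ^ 66 = 30
byte 2: e6 ^ a1 = 47
byte 3: e4 ^ 21 = c5
byte 4: 03 ^ 7e = 7d
byte 5: 2f ^ ce = e1
byte 6: fa ^ 8c = 76
byte 7: f0 ^ 95 = 65
byte 8: 0b ^ c4 = cf
byte 9: 3d ^ cc = f1
byte 10: c0 ^ 05 = c5
byte 11: 92 ^ c8 = 5a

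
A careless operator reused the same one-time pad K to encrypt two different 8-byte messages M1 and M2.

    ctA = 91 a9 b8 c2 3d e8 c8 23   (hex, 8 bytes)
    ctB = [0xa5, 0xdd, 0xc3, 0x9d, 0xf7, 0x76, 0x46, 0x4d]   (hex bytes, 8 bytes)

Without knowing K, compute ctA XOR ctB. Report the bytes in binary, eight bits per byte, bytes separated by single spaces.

ctA ⊕ ctB = (M1 ⊕ K) ⊕ (M2 ⊕ K) = M1 ⊕ M2 — the shared key cancels under XOR.
byte 0: 91 ⊕ a5 = 34
byte 1: a9 ⊕ dd = 74
byte 2: b8 ⊕ c3 = 7b
byte 3: c2 ⊕ 9d = 5f
byte 4: 3d ⊕ f7 = ca
byte 5: e8 ⊕ 76 = 9e
byte 6: c8 ⊕ 46 = 8e
byte 7: 23 ⊕ 4d = 6e

00110100 01110100 01111011 01011111 11001010 10011110 10001110 01101110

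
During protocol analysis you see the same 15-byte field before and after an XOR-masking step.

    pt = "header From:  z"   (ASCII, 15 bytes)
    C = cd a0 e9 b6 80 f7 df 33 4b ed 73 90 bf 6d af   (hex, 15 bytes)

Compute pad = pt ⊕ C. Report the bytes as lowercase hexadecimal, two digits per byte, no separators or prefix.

a5c588d2e585ff7539821eaa9f4dd5

Since C = pt ⊕ pad, XORing both sides with pt gives pad = pt ⊕ C.
68 xor cd = a5
65 xor a0 = c5
61 xor e9 = 88
64 xor b6 = d2
65 xor 80 = e5
72 xor f7 = 85
20 xor df = ff
46 xor 33 = 75
72 xor 4b = 39
6f xor ed = 82
6d xor 73 = 1e
3a xor 90 = aa
20 xor bf = 9f
20 xor 6d = 4d
7a xor af = d5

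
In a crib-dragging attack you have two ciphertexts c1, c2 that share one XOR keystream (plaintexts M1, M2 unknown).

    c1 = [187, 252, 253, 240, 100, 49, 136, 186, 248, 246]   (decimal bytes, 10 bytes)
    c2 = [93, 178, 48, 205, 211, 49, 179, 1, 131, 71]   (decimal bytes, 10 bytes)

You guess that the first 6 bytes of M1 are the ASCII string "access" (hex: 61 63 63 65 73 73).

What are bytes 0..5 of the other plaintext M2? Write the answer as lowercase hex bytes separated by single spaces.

87 2d ae 58 c4 73

First, c1 ⊕ c2 = (M1 ⊕ K) ⊕ (M2 ⊕ K) = M1 ⊕ M2, so the key drops out. Then M2 = (M1 ⊕ M2) ⊕ M1 over the first 6 bytes.
byte 0: (bb XOR 5d) XOR 61 = e6 XOR 61 = 87
byte 1: (fc XOR b2) XOR 63 = 4e XOR 63 = 2d
byte 2: (fd XOR 30) XOR 63 = cd XOR 63 = ae
byte 3: (f0 XOR cd) XOR 65 = 3d XOR 65 = 58
byte 4: (64 XOR d3) XOR 73 = b7 XOR 73 = c4
byte 5: (31 XOR 31) XOR 73 = 00 XOR 73 = 73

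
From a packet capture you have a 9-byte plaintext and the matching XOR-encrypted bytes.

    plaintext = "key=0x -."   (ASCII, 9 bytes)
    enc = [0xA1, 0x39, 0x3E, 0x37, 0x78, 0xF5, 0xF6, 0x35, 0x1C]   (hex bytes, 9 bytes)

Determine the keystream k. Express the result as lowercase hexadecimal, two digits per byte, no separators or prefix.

Since enc = plaintext ⊕ k, XORing both sides with plaintext gives k = plaintext ⊕ enc.
107 XOR 161 = 202
101 XOR  57 =  92
121 XOR  62 =  71
 61 XOR  55 =  10
 48 XOR 120 =  72
120 XOR 245 = 141
 32 XOR 246 = 214
 45 XOR  53 =  24
 46 XOR  28 =  50

ca5c470a488dd61832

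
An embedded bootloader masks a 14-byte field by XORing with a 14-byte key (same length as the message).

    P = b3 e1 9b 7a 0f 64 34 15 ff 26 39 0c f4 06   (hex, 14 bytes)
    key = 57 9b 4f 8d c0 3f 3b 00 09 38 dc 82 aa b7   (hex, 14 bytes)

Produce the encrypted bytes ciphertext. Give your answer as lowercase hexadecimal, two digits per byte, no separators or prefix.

XOR is its own inverse, so applying the key byte-wise gives the result directly.
179 xor  87 = 228
225 xor 155 = 122
155 xor  79 = 212
122 xor 141 = 247
 15 xor 192 = 207
100 xor  63 =  91
 52 xor  59 =  15
 21 xor   0 =  21
255 xor   9 = 246
 38 xor  56 =  30
 57 xor 220 = 229
 12 xor 130 = 142
244 xor 170 =  94
  6 xor 183 = 177

e47ad4f7cf5b0f15f61ee58e5eb1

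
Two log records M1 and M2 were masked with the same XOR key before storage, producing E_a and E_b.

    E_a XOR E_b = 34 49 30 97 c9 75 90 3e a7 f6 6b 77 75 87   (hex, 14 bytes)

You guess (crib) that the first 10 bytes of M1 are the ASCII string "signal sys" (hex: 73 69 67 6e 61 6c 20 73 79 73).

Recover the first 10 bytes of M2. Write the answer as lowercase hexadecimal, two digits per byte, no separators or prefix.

472057f9a819b04dde85

Since E_a ⊕ E_b = M1 ⊕ M2, XORing with the guessed M1 bytes yields the corresponding M2 bytes: M2 = (E_a ⊕ E_b) ⊕ M1.
34 XOR 73 = 47
49 XOR 69 = 20
30 XOR 67 = 57
97 XOR 6e = f9
c9 XOR 61 = a8
75 XOR 6c = 19
90 XOR 20 = b0
3e XOR 73 = 4d
a7 XOR 79 = de
f6 XOR 73 = 85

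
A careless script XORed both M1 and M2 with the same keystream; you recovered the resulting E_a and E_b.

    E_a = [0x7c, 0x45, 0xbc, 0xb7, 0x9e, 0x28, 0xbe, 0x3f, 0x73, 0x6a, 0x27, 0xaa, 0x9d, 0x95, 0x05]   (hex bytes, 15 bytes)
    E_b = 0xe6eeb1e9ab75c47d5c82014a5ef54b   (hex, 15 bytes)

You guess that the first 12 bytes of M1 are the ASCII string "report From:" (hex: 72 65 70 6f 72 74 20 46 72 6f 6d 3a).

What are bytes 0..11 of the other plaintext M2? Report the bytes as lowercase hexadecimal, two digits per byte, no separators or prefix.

e8ce7d3147295a045d874bda

First, E_a ⊕ E_b = (M1 ⊕ K) ⊕ (M2 ⊕ K) = M1 ⊕ M2, so the key drops out. Then M2 = (M1 ⊕ M2) ⊕ M1 over the first 12 bytes.
byte 0: (7c ^ e6) ^ 72 = 9a ^ 72 = e8
byte 1: (45 ^ ee) ^ 65 = ab ^ 65 = ce
byte 2: (bc ^ b1) ^ 70 = 0d ^ 70 = 7d
byte 3: (b7 ^ e9) ^ 6f = 5e ^ 6f = 31
byte 4: (9e ^ ab) ^ 72 = 35 ^ 72 = 47
byte 5: (28 ^ 75) ^ 74 = 5d ^ 74 = 29
byte 6: (be ^ c4) ^ 20 = 7a ^ 20 = 5a
byte 7: (3f ^ 7d) ^ 46 = 42 ^ 46 = 04
byte 8: (73 ^ 5c) ^ 72 = 2f ^ 72 = 5d
byte 9: (6a ^ 82) ^ 6f = e8 ^ 6f = 87
byte 10: (27 ^ 01) ^ 6d = 26 ^ 6d = 4b
byte 11: (aa ^ 4a) ^ 3a = e0 ^ 3a = da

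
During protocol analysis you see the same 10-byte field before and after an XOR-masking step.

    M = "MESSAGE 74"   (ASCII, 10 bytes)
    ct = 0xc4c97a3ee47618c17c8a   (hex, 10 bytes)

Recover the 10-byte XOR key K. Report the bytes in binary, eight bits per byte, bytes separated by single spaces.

10001001 10001100 00101001 01101101 10100101 00110001 01011101 11100001 01001011 10111110

Since ct = M ⊕ K, XORing both sides with M gives K = M ⊕ ct.
byte 0: 4d xor c4 = 89
byte 1: 45 xor c9 = 8c
byte 2: 53 xor 7a = 29
byte 3: 53 xor 3e = 6d
byte 4: 41 xor e4 = a5
byte 5: 47 xor 76 = 31
byte 6: 45 xor 18 = 5d
byte 7: 20 xor c1 = e1
byte 8: 37 xor 7c = 4b
byte 9: 34 xor 8a = be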